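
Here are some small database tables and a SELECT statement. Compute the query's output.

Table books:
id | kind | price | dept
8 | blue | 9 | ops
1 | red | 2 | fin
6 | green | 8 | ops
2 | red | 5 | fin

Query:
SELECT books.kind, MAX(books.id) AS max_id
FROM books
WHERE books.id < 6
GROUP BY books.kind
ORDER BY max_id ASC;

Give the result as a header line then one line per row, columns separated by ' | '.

== RESULT ==
books.kind | max_id
red | 2

Derivation:
After WHERE (2 rows):
books.id | books.kind | books.price | books.dept
1 | red | 2 | fin
2 | red | 5 | fin
After GROUP BY (1 rows):
books.kind | max_id
red | 2
After ORDER BY (1 rows):
books.kind | max_id
red | 2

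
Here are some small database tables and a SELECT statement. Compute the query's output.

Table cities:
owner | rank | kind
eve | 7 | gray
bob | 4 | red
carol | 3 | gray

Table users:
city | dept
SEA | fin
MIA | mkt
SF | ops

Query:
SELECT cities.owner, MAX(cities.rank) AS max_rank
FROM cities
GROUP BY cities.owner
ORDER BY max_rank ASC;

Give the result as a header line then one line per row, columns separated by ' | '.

== RESULT ==
cities.owner | max_rank
carol | 3
bob | 4
eve | 7

Derivation:
After GROUP BY (3 rows):
cities.owner | max_rank
eve | 7
bob | 4
carol | 3
After ORDER BY (3 rows):
cities.owner | max_rank
carol | 3
bob | 4
eve | 7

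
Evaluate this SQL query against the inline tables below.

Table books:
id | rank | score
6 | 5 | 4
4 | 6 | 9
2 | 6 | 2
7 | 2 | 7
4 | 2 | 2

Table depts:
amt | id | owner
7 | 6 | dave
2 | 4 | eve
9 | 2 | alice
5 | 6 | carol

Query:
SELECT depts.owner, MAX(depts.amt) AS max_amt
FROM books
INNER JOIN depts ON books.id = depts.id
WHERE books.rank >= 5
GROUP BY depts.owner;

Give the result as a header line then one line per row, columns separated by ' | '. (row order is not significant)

== RESULT ==
depts.owner | max_amt
dave | 7
carol | 5
eve | 2
alice | 9

Derivation:
After JOIN depts (5 rows):
books.id | books.rank | books.score | depts.amt | depts.id | depts.owner
6 | 5 | 4 | 7 | 6 | dave
6 | 5 | 4 | 5 | 6 | carol
4 | 6 | 9 | 2 | 4 | eve
2 | 6 | 2 | 9 | 2 | alice
4 | 2 | 2 | 2 | 4 | eve
After WHERE (4 rows):
books.id | books.rank | books.score | depts.amt | depts.id | depts.owner
6 | 5 | 4 | 7 | 6 | dave
6 | 5 | 4 | 5 | 6 | carol
4 | 6 | 9 | 2 | 4 | eve
2 | 6 | 2 | 9 | 2 | alice
After GROUP BY (4 rows):
depts.owner | max_amt
dave | 7
carol | 5
eve | 2
alice | 9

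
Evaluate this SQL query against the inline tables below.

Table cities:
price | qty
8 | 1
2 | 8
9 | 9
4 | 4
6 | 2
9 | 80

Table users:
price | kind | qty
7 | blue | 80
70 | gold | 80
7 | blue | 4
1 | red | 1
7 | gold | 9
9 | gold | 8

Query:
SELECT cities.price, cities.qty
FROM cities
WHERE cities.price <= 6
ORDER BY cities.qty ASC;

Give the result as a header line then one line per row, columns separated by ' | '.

== RESULT ==
cities.price | cities.qty
6 | 2
4 | 4
2 | 8

Derivation:
After WHERE (3 rows):
cities.price | cities.qty
2 | 8
4 | 4
6 | 2
After SELECT (3 rows):
cities.price | cities.qty
2 | 8
4 | 4
6 | 2
After ORDER BY (3 rows):
cities.price | cities.qty
6 | 2
4 | 4
2 | 8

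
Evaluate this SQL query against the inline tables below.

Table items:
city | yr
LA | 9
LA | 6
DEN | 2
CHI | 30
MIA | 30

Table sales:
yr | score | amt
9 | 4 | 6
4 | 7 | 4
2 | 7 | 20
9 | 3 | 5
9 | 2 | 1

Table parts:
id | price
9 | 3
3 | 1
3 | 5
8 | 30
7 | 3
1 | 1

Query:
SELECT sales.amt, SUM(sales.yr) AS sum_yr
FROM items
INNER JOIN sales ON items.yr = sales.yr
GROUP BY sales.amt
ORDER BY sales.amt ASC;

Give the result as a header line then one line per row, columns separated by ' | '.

== RESULT ==
sales.amt | sum_yr
1 | 9
5 | 9
6 | 9
20 | 2

Derivation:
After JOIN sales (4 rows):
items.city | items.yr | sales.yr | sales.score | sales.amt
LA | 9 | 9 | 4 | 6
LA | 9 | 9 | 3 | 5
LA | 9 | 9 | 2 | 1
DEN | 2 | 2 | 7 | 20
After GROUP BY (4 rows):
sales.amt | sum_yr
6 | 9
5 | 9
1 | 9
20 | 2
After ORDER BY (4 rows):
sales.amt | sum_yr
1 | 9
5 | 9
6 | 9
20 | 2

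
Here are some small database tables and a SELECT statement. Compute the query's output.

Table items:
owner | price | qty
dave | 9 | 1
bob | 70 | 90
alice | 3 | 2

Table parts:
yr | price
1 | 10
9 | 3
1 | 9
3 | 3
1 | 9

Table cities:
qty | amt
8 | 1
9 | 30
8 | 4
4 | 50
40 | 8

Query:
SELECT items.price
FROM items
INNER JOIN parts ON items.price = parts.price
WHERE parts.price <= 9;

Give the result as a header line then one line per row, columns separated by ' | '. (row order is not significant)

After JOIN parts (4 rows):
items.owner | items.price | items.qty | parts.yr | parts.price
dave | 9 | 1 | 1 | 9
dave | 9 | 1 | 1 | 9
alice | 3 | 2 | 9 | 3
alice | 3 | 2 | 3 | 3
After WHERE (4 rows):
items.owner | items.price | items.qty | parts.yr | parts.price
dave | 9 | 1 | 1 | 9
dave | 9 | 1 | 1 | 9
alice | 3 | 2 | 9 | 3
alice | 3 | 2 | 3 | 3
After SELECT (4 rows):
items.price
9
9
3
3

== RESULT ==
items.price
9
9
3
3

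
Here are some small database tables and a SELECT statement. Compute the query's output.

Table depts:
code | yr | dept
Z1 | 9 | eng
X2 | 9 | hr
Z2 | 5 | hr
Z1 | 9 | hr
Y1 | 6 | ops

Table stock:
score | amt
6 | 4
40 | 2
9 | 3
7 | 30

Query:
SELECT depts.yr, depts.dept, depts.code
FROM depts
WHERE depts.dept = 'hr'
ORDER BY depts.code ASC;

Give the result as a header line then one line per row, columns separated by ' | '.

== RESULT ==
depts.yr | depts.dept | depts.code
9 | hr | X2
9 | hr | Z1
5 | hr | Z2

Derivation:
After WHERE (3 rows):
depts.code | depts.yr | depts.dept
X2 | 9 | hr
Z2 | 5 | hr
Z1 | 9 | hr
After SELECT (3 rows):
depts.yr | depts.dept | depts.code
9 | hr | X2
5 | hr | Z2
9 | hr | Z1
After ORDER BY (3 rows):
depts.yr | depts.dept | depts.code
9 | hr | X2
9 | hr | Z1
5 | hr | Z2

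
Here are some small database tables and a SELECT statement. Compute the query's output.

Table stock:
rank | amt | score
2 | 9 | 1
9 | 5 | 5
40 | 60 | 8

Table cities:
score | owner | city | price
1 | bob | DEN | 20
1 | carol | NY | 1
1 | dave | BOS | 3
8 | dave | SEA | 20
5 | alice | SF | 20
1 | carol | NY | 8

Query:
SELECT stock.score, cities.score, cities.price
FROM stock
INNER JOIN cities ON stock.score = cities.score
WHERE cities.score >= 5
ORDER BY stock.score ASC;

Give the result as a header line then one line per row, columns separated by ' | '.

After JOIN cities (6 rows):
stock.rank | stock.amt | stock.score | cities.score | cities.owner | cities.city | cities.price
2 | 9 | 1 | 1 | bob | DEN | 20
2 | 9 | 1 | 1 | carol | NY | 1
2 | 9 | 1 | 1 | dave | BOS | 3
2 | 9 | 1 | 1 | carol | NY | 8
9 | 5 | 5 | 5 | alice | SF | 20
40 | 60 | 8 | 8 | dave | SEA | 20
After WHERE (2 rows):
stock.rank | stock.amt | stock.score | cities.score | cities.owner | cities.city | cities.price
9 | 5 | 5 | 5 | alice | SF | 20
40 | 60 | 8 | 8 | dave | SEA | 20
After SELECT (2 rows):
stock.score | cities.score | cities.price
5 | 5 | 20
8 | 8 | 20
After ORDER BY (2 rows):
stock.score | cities.score | cities.price
5 | 5 | 20
8 | 8 | 20

== RESULT ==
stock.score | cities.score | cities.price
5 | 5 | 20
8 | 8 | 20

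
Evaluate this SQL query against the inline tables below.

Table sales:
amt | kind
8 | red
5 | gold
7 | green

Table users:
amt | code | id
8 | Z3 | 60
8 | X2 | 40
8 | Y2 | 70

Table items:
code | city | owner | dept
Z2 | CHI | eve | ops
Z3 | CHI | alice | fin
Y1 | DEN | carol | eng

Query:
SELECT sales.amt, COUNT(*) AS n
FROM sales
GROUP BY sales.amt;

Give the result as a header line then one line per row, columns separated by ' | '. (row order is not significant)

After GROUP BY (3 rows):
sales.amt | n
8 | 1
5 | 1
7 | 1

== RESULT ==
sales.amt | n
8 | 1
5 | 1
7 | 1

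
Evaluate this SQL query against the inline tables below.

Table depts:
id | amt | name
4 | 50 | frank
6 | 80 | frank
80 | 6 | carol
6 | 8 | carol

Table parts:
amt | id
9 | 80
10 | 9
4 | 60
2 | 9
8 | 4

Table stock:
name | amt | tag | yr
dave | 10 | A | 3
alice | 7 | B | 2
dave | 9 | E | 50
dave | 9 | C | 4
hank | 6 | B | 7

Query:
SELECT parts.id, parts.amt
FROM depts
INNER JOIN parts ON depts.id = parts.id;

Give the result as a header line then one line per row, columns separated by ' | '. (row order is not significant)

== RESULT ==
parts.id | parts.amt
4 | 8
80 | 9

Derivation:
After JOIN parts (2 rows):
depts.id | depts.amt | depts.name | parts.amt | parts.id
4 | 50 | frank | 8 | 4
80 | 6 | carol | 9 | 80
After SELECT (2 rows):
parts.id | parts.amt
4 | 8
80 | 9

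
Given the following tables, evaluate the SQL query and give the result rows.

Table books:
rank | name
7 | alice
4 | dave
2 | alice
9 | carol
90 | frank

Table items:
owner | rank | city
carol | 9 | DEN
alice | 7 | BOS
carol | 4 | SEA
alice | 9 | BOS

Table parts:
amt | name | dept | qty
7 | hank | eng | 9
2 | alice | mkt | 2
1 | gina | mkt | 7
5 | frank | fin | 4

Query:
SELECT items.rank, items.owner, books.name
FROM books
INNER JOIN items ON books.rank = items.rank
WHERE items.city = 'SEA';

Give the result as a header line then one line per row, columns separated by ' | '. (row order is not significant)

After JOIN items (4 rows):
books.rank | books.name | items.owner | items.rank | items.city
7 | alice | alice | 7 | BOS
4 | dave | carol | 4 | SEA
9 | carol | carol | 9 | DEN
9 | carol | alice | 9 | BOS
After WHERE (1 rows):
books.rank | books.name | items.owner | items.rank | items.city
4 | dave | carol | 4 | SEA
After SELECT (1 rows):
items.rank | items.owner | books.name
4 | carol | dave

== RESULT ==
items.rank | items.owner | books.name
4 | carol | dave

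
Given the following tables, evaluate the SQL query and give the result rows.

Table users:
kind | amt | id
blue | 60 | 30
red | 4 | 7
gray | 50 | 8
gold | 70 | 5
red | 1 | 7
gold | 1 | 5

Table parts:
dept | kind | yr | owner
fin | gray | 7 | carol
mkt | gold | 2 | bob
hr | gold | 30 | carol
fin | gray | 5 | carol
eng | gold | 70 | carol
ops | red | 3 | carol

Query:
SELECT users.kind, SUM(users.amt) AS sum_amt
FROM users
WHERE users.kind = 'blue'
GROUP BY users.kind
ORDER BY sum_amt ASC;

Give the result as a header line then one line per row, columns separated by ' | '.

After WHERE (1 rows):
users.kind | users.amt | users.id
blue | 60 | 30
After GROUP BY (1 rows):
users.kind | sum_amt
blue | 60
After ORDER BY (1 rows):
users.kind | sum_amt
blue | 60

== RESULT ==
users.kind | sum_amt
blue | 60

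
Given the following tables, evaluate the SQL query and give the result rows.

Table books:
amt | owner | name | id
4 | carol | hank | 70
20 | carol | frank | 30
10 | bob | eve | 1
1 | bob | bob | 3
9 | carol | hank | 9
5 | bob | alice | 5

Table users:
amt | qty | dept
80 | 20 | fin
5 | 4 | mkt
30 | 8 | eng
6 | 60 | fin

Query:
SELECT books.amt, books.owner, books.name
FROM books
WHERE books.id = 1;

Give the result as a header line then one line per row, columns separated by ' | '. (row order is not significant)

After WHERE (1 rows):
books.amt | books.owner | books.name | books.id
10 | bob | eve | 1
After SELECT (1 rows):
books.amt | books.owner | books.name
10 | bob | eve

== RESULT ==
books.amt | books.owner | books.name
10 | bob | eve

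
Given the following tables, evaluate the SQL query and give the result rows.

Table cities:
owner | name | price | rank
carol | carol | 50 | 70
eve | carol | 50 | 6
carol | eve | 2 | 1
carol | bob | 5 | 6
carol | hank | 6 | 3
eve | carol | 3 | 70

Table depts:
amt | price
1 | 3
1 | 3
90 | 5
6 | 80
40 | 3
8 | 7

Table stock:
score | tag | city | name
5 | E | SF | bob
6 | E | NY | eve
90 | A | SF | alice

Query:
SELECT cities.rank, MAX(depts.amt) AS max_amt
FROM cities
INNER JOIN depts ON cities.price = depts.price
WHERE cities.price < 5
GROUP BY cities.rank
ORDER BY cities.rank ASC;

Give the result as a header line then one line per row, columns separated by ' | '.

After JOIN depts (4 rows):
cities.owner | cities.name | cities.price | cities.rank | depts.amt | depts.price
carol | bob | 5 | 6 | 90 | 5
eve | carol | 3 | 70 | 1 | 3
eve | carol | 3 | 70 | 1 | 3
eve | carol | 3 | 70 | 40 | 3
After WHERE (3 rows):
cities.owner | cities.name | cities.price | cities.rank | depts.amt | depts.price
eve | carol | 3 | 70 | 1 | 3
eve | carol | 3 | 70 | 1 | 3
eve | carol | 3 | 70 | 40 | 3
After GROUP BY (1 rows):
cities.rank | max_amt
70 | 40
After ORDER BY (1 rows):
cities.rank | max_amt
70 | 40

== RESULT ==
cities.rank | max_amt
70 | 40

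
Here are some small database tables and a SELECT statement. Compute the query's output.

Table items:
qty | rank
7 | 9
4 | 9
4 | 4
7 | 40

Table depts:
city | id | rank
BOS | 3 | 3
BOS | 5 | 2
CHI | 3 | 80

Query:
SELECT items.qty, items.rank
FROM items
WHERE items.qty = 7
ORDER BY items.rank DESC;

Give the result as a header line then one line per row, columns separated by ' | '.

== RESULT ==
items.qty | items.rank
7 | 40
7 | 9

Derivation:
After WHERE (2 rows):
items.qty | items.rank
7 | 9
7 | 40
After SELECT (2 rows):
items.qty | items.rank
7 | 9
7 | 40
After ORDER BY (2 rows):
items.qty | items.rank
7 | 40
7 | 9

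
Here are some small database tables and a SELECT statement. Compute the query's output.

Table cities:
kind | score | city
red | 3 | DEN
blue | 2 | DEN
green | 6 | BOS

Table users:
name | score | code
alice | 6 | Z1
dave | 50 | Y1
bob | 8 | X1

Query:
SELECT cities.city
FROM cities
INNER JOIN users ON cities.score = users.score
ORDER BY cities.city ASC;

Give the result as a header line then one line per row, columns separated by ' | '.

== RESULT ==
cities.city
BOS

Derivation:
After JOIN users (1 rows):
cities.kind | cities.score | cities.city | users.name | users.score | users.code
green | 6 | BOS | alice | 6 | Z1
After SELECT (1 rows):
cities.city
BOS
After ORDER BY (1 rows):
cities.city
BOS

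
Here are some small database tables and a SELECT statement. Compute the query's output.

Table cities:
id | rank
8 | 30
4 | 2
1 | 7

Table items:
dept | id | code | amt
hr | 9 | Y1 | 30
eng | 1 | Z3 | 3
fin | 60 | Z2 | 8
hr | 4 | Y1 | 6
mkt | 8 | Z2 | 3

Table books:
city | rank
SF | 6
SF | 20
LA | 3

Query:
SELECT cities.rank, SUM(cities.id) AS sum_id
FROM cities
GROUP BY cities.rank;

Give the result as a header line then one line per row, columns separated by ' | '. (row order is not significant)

After GROUP BY (3 rows):
cities.rank | sum_id
30 | 8
2 | 4
7 | 1

== RESULT ==
cities.rank | sum_id
30 | 8
2 | 4
7 | 1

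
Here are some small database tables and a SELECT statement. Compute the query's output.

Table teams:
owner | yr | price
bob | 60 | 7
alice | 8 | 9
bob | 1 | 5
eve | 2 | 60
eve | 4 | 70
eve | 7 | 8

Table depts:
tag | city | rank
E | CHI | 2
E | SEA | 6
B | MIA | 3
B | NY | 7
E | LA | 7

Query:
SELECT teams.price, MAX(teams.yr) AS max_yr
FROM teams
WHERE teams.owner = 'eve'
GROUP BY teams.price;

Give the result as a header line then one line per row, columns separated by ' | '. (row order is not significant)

After WHERE (3 rows):
teams.owner | teams.yr | teams.price
eve | 2 | 60
eve | 4 | 70
eve | 7 | 8
After GROUP BY (3 rows):
teams.price | max_yr
60 | 2
70 | 4
8 | 7

== RESULT ==
teams.price | max_yr
60 | 2
70 | 4
8 | 7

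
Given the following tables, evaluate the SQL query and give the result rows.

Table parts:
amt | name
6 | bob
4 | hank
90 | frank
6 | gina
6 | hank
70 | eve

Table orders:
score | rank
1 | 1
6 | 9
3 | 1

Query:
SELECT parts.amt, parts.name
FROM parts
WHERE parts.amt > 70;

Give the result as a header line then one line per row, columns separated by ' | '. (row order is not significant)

== RESULT ==
parts.amt | parts.name
90 | frank

Derivation:
After WHERE (1 rows):
parts.amt | parts.name
90 | frank
After SELECT (1 rows):
parts.amt | parts.name
90 | frank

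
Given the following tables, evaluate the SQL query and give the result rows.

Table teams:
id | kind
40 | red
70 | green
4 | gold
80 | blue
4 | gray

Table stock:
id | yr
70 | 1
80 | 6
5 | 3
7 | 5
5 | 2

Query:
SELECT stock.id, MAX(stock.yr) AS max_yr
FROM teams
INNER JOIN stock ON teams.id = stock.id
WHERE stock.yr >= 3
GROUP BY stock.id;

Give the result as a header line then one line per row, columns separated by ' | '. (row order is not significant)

After JOIN stock (2 rows):
teams.id | teams.kind | stock.id | stock.yr
70 | green | 70 | 1
80 | blue | 80 | 6
After WHERE (1 rows):
teams.id | teams.kind | stock.id | stock.yr
80 | blue | 80 | 6
After GROUP BY (1 rows):
stock.id | max_yr
80 | 6

== RESULT ==
stock.id | max_yr
80 | 6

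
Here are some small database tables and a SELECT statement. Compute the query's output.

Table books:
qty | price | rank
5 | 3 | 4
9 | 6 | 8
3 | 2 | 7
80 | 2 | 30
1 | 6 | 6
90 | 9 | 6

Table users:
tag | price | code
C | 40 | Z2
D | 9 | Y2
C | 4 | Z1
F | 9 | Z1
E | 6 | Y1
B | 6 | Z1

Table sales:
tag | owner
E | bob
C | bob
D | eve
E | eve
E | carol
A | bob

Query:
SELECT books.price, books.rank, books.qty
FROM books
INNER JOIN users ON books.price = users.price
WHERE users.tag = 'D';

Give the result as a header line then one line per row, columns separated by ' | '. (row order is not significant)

== RESULT ==
books.price | books.rank | books.qty
9 | 6 | 90

Derivation:
After JOIN users (6 rows):
books.qty | books.price | books.rank | users.tag | users.price | users.code
9 | 6 | 8 | E | 6 | Y1
9 | 6 | 8 | B | 6 | Z1
1 | 6 | 6 | E | 6 | Y1
1 | 6 | 6 | B | 6 | Z1
90 | 9 | 6 | D | 9 | Y2
90 | 9 | 6 | F | 9 | Z1
After WHERE (1 rows):
books.qty | books.price | books.rank | users.tag | users.price | users.code
90 | 9 | 6 | D | 9 | Y2
After SELECT (1 rows):
books.price | books.rank | books.qty
9 | 6 | 90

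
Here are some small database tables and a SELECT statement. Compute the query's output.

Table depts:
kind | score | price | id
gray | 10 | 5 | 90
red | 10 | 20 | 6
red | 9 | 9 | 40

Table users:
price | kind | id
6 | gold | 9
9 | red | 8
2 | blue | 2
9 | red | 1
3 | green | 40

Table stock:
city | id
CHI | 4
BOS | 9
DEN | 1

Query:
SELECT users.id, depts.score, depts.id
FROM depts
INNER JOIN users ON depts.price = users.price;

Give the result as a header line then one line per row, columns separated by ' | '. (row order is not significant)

== RESULT ==
users.id | depts.score | depts.id
8 | 9 | 40
1 | 9 | 40

Derivation:
After JOIN users (2 rows):
depts.kind | depts.score | depts.price | depts.id | users.price | users.kind | users.id
red | 9 | 9 | 40 | 9 | red | 8
red | 9 | 9 | 40 | 9 | red | 1
After SELECT (2 rows):
users.id | depts.score | depts.id
8 | 9 | 40
1 | 9 | 40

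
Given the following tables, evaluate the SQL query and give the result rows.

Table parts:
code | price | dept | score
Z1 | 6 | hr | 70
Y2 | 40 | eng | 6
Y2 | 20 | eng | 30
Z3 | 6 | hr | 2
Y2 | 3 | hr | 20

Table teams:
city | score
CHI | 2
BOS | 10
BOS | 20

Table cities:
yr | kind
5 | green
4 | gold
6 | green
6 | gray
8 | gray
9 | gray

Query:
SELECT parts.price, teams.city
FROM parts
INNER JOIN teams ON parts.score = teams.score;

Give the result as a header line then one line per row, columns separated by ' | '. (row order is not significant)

== RESULT ==
parts.price | teams.city
6 | CHI
3 | BOS

Derivation:
After JOIN teams (2 rows):
parts.code | parts.price | parts.dept | parts.score | teams.city | teams.score
Z3 | 6 | hr | 2 | CHI | 2
Y2 | 3 | hr | 20 | BOS | 20
After SELECT (2 rows):
parts.price | teams.city
6 | CHI
3 | BOS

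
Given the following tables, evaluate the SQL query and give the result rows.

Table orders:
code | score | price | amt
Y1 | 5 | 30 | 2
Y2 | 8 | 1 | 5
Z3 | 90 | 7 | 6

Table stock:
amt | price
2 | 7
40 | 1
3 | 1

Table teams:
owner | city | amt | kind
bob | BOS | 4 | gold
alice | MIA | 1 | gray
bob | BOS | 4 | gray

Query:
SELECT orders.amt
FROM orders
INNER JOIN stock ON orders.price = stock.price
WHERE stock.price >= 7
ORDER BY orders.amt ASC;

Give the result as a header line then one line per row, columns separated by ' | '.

After JOIN stock (3 rows):
orders.code | orders.score | orders.price | orders.amt | stock.amt | stock.price
Y2 | 8 | 1 | 5 | 40 | 1
Y2 | 8 | 1 | 5 | 3 | 1
Z3 | 90 | 7 | 6 | 2 | 7
After WHERE (1 rows):
orders.code | orders.score | orders.price | orders.amt | stock.amt | stock.price
Z3 | 90 | 7 | 6 | 2 | 7
After SELECT (1 rows):
orders.amt
6
After ORDER BY (1 rows):
orders.amt
6

== RESULT ==
orders.amt
6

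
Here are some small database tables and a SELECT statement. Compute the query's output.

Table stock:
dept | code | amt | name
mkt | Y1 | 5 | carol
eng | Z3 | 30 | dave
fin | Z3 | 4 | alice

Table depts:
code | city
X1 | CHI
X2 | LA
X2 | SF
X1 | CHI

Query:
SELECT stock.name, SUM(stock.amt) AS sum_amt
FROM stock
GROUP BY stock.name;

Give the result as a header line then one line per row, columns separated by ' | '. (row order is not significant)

== RESULT ==
stock.name | sum_amt
carol | 5
dave | 30
alice | 4

Derivation:
After GROUP BY (3 rows):
stock.name | sum_amt
carol | 5
dave | 30
alice | 4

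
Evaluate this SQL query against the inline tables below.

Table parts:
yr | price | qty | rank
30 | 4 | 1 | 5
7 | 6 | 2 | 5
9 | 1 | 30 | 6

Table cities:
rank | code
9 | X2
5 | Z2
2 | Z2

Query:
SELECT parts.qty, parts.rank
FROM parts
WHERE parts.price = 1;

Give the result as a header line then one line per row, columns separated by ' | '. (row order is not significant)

== RESULT ==
parts.qty | parts.rank
30 | 6

Derivation:
After WHERE (1 rows):
parts.yr | parts.price | parts.qty | parts.rank
9 | 1 | 30 | 6
After SELECT (1 rows):
parts.qty | parts.rank
30 | 6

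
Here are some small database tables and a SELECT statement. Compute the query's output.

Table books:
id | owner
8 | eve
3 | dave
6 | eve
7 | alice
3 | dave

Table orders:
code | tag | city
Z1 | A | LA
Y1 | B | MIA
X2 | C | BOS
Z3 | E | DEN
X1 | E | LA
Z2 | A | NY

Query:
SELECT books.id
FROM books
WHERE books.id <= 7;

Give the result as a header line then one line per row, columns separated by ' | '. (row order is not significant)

== RESULT ==
books.id
3
6
7
3

Derivation:
After WHERE (4 rows):
books.id | books.owner
3 | dave
6 | eve
7 | alice
3 | dave
After SELECT (4 rows):
books.id
3
6
7
3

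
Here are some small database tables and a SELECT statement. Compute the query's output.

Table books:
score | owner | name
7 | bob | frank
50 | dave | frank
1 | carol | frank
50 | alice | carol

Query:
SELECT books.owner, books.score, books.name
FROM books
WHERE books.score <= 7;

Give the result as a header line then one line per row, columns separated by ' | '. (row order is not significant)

After WHERE (2 rows):
books.score | books.owner | books.name
7 | bob | frank
1 | carol | frank
After SELECT (2 rows):
books.owner | books.score | books.name
bob | 7 | frank
carol | 1 | frank

== RESULT ==
books.owner | books.score | books.name
bob | 7 | frank
carol | 1 | frank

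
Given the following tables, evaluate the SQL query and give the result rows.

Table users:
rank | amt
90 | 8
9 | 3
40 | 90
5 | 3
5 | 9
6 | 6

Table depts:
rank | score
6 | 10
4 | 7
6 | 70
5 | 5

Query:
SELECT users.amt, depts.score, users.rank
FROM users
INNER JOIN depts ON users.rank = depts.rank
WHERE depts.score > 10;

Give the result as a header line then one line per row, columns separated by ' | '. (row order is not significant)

After JOIN depts (4 rows):
users.rank | users.amt | depts.rank | depts.score
5 | 3 | 5 | 5
5 | 9 | 5 | 5
6 | 6 | 6 | 10
6 | 6 | 6 | 70
After WHERE (1 rows):
users.rank | users.amt | depts.rank | depts.score
6 | 6 | 6 | 70
After SELECT (1 rows):
users.amt | depts.score | users.rank
6 | 70 | 6

== RESULT ==
users.amt | depts.score | users.rank
6 | 70 | 6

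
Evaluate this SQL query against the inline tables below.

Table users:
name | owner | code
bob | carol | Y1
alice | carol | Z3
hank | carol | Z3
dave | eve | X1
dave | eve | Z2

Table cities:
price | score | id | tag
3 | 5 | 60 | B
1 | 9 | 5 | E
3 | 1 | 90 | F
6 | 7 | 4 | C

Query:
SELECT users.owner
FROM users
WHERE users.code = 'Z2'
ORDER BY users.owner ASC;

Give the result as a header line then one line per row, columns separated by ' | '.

== RESULT ==
users.owner
eve

Derivation:
After WHERE (1 rows):
users.name | users.owner | users.code
dave | eve | Z2
After SELECT (1 rows):
users.owner
eve
After ORDER BY (1 rows):
users.owner
eve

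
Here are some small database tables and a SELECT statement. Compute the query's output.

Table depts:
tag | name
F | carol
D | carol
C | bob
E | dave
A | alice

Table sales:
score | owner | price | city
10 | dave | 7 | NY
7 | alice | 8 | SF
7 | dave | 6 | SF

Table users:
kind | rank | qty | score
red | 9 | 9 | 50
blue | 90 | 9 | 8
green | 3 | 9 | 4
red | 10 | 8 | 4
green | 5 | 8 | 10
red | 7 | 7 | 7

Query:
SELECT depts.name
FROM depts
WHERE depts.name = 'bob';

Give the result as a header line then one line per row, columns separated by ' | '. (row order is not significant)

== RESULT ==
depts.name
bob

Derivation:
After WHERE (1 rows):
depts.tag | depts.name
C | bob
After SELECT (1 rows):
depts.name
bob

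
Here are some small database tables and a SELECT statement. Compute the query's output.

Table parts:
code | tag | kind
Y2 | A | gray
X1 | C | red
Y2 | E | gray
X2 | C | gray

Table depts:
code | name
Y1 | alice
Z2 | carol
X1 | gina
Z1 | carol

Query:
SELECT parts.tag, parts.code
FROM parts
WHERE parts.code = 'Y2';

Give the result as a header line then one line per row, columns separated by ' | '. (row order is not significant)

== RESULT ==
parts.tag | parts.code
A | Y2
E | Y2

Derivation:
After WHERE (2 rows):
parts.code | parts.tag | parts.kind
Y2 | A | gray
Y2 | E | gray
After SELECT (2 rows):
parts.tag | parts.code
A | Y2
E | Y2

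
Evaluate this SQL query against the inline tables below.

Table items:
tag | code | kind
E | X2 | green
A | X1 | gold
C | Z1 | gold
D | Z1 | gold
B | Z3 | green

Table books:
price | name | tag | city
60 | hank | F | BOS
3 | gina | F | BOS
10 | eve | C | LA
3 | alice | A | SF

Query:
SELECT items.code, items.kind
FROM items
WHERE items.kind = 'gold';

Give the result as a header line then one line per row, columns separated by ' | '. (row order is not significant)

== RESULT ==
items.code | items.kind
X1 | gold
Z1 | gold
Z1 | gold

Derivation:
After WHERE (3 rows):
items.tag | items.code | items.kind
A | X1 | gold
C | Z1 | gold
D | Z1 | gold
After SELECT (3 rows):
items.code | items.kind
X1 | gold
Z1 | gold
Z1 | gold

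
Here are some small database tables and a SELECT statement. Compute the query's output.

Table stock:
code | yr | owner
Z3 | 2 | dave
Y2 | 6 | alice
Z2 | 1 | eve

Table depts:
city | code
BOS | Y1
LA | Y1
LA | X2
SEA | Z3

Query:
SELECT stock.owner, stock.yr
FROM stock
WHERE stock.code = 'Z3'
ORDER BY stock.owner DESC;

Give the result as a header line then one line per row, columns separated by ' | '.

After WHERE (1 rows):
stock.code | stock.yr | stock.owner
Z3 | 2 | dave
After SELECT (1 rows):
stock.owner | stock.yr
dave | 2
After ORDER BY (1 rows):
stock.owner | stock.yr
dave | 2

== RESULT ==
stock.owner | stock.yr
dave | 2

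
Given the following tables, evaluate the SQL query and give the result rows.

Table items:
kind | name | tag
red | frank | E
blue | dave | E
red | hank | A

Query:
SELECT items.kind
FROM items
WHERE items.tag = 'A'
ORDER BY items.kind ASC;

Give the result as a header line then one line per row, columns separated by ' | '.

After WHERE (1 rows):
items.kind | items.name | items.tag
red | hank | A
After SELECT (1 rows):
items.kind
red
After ORDER BY (1 rows):
items.kind
red

== RESULT ==
items.kind
red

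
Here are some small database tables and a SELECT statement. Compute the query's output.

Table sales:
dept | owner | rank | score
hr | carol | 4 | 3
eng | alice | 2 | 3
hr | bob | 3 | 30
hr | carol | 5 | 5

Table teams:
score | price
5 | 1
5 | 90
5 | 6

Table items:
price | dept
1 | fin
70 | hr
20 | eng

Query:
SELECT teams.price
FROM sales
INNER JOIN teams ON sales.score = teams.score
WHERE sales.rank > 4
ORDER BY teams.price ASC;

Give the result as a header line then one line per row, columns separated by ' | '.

== RESULT ==
teams.price
1
6
90

Derivation:
After JOIN teams (3 rows):
sales.dept | sales.owner | sales.rank | sales.score | teams.score | teams.price
hr | carol | 5 | 5 | 5 | 1
hr | carol | 5 | 5 | 5 | 90
hr | carol | 5 | 5 | 5 | 6
After WHERE (3 rows):
sales.dept | sales.owner | sales.rank | sales.score | teams.score | teams.price
hr | carol | 5 | 5 | 5 | 1
hr | carol | 5 | 5 | 5 | 90
hr | carol | 5 | 5 | 5 | 6
After SELECT (3 rows):
teams.price
1
90
6
After ORDER BY (3 rows):
teams.price
1
6
90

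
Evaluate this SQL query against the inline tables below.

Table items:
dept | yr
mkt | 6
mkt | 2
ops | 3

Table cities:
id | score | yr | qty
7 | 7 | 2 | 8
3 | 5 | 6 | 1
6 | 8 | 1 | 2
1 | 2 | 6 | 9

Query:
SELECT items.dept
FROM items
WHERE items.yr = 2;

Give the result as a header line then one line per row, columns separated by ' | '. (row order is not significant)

After WHERE (1 rows):
items.dept | items.yr
mkt | 2
After SELECT (1 rows):
items.dept
mkt

== RESULT ==
items.dept
mkt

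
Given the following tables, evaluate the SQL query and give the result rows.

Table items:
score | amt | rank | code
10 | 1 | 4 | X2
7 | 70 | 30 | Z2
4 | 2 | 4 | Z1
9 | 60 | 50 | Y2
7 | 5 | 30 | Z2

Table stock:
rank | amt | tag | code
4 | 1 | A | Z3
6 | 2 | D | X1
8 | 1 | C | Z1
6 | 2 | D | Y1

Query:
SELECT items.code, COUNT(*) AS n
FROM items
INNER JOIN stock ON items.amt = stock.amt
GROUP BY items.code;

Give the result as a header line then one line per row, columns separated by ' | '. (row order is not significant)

After JOIN stock (4 rows):
items.score | items.amt | items.rank | items.code | stock.rank | stock.amt | stock.tag | stock.code
10 | 1 | 4 | X2 | 4 | 1 | A | Z3
10 | 1 | 4 | X2 | 8 | 1 | C | Z1
4 | 2 | 4 | Z1 | 6 | 2 | D | X1
4 | 2 | 4 | Z1 | 6 | 2 | D | Y1
After GROUP BY (2 rows):
items.code | n
X2 | 2
Z1 | 2

== RESULT ==
items.code | n
X2 | 2
Z1 | 2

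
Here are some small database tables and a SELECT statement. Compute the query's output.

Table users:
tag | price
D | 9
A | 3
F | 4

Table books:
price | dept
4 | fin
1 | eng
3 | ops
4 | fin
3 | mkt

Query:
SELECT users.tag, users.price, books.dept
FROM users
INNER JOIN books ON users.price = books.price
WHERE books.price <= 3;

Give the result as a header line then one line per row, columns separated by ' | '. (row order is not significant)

After JOIN books (4 rows):
users.tag | users.price | books.price | books.dept
A | 3 | 3 | ops
A | 3 | 3 | mkt
F | 4 | 4 | fin
F | 4 | 4 | fin
After WHERE (2 rows):
users.tag | users.price | books.price | books.dept
A | 3 | 3 | ops
A | 3 | 3 | mkt
After SELECT (2 rows):
users.tag | users.price | books.dept
A | 3 | ops
A | 3 | mkt

== RESULT ==
users.tag | users.price | books.dept
A | 3 | ops
A | 3 | mkt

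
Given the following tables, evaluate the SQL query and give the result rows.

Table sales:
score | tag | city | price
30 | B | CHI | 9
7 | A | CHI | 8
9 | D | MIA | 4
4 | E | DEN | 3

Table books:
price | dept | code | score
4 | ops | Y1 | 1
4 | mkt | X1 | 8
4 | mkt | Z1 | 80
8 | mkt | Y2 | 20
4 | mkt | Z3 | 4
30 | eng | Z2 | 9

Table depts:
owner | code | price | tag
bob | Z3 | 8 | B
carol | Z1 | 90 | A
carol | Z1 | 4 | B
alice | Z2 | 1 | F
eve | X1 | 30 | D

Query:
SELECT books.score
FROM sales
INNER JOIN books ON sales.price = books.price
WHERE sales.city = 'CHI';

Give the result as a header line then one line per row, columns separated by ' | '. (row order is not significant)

After JOIN books (5 rows):
sales.score | sales.tag | sales.city | sales.price | books.price | books.dept | books.code | books.score
7 | A | CHI | 8 | 8 | mkt | Y2 | 20
9 | D | MIA | 4 | 4 | ops | Y1 | 1
9 | D | MIA | 4 | 4 | mkt | X1 | 8
9 | D | MIA | 4 | 4 | mkt | Z1 | 80
9 | D | MIA | 4 | 4 | mkt | Z3 | 4
After WHERE (1 rows):
sales.score | sales.tag | sales.city | sales.price | books.price | books.dept | books.code | books.score
7 | A | CHI | 8 | 8 | mkt | Y2 | 20
After SELECT (1 rows):
books.score
20

== RESULT ==
books.score
20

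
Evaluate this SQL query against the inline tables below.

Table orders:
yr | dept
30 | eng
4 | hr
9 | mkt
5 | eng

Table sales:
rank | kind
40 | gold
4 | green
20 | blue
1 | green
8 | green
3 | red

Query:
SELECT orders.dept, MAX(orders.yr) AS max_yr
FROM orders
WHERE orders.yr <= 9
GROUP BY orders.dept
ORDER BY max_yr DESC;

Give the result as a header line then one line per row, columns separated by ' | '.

== RESULT ==
orders.dept | max_yr
mkt | 9
eng | 5
hr | 4

Derivation:
After WHERE (3 rows):
orders.yr | orders.dept
4 | hr
9 | mkt
5 | eng
After GROUP BY (3 rows):
orders.dept | max_yr
hr | 4
mkt | 9
eng | 5
After ORDER BY (3 rows):
orders.dept | max_yr
mkt | 9
eng | 5
hr | 4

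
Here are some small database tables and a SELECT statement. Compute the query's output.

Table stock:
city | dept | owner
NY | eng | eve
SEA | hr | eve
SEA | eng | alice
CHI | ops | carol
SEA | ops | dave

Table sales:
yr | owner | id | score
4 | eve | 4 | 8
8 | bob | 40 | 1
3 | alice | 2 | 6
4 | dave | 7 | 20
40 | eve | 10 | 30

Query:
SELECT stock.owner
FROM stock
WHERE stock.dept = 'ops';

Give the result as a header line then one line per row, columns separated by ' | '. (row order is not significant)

== RESULT ==
stock.owner
carol
dave

Derivation:
After WHERE (2 rows):
stock.city | stock.dept | stock.owner
CHI | ops | carol
SEA | ops | dave
After SELECT (2 rows):
stock.owner
carol
dave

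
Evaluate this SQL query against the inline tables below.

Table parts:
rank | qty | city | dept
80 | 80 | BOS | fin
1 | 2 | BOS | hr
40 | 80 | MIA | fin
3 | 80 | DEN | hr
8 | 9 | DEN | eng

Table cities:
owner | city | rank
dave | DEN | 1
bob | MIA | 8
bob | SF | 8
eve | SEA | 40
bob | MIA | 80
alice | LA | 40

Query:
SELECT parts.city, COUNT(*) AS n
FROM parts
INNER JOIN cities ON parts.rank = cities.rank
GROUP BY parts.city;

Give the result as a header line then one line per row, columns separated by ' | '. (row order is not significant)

== RESULT ==
parts.city | n
BOS | 2
MIA | 2
DEN | 2

Derivation:
After JOIN cities (6 rows):
parts.rank | parts.qty | parts.city | parts.dept | cities.owner | cities.city | cities.rank
80 | 80 | BOS | fin | bob | MIA | 80
1 | 2 | BOS | hr | dave | DEN | 1
40 | 80 | MIA | fin | eve | SEA | 40
40 | 80 | MIA | fin | alice | LA | 40
8 | 9 | DEN | eng | bob | MIA | 8
8 | 9 | DEN | eng | bob | SF | 8
After GROUP BY (3 rows):
parts.city | n
BOS | 2
MIA | 2
DEN | 2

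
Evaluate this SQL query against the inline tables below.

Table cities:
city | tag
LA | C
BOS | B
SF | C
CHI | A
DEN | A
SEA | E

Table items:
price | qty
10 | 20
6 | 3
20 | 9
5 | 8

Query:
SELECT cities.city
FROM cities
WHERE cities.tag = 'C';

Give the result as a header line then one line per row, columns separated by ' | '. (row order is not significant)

== RESULT ==
cities.city
LA
SF

Derivation:
After WHERE (2 rows):
cities.city | cities.tag
LA | C
SF | C
After SELECT (2 rows):
cities.city
LA
SF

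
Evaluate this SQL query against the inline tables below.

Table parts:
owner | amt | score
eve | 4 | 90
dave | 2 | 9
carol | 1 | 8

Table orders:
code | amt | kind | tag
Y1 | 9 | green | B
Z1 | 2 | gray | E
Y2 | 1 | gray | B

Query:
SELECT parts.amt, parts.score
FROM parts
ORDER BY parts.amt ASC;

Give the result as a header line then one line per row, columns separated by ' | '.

== RESULT ==
parts.amt | parts.score
1 | 8
2 | 9
4 | 90

Derivation:
After SELECT (3 rows):
parts.amt | parts.score
4 | 90
2 | 9
1 | 8
After ORDER BY (3 rows):
parts.amt | parts.score
1 | 8
2 | 9
4 | 90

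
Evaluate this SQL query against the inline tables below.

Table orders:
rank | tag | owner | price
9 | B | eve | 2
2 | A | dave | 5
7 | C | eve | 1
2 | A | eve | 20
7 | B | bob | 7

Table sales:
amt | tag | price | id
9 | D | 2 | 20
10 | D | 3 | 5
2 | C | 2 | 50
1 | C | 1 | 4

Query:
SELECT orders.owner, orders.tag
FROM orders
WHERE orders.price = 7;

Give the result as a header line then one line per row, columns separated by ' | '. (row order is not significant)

== RESULT ==
orders.owner | orders.tag
bob | B

Derivation:
After WHERE (1 rows):
orders.rank | orders.tag | orders.owner | orders.price
7 | B | bob | 7
After SELECT (1 rows):
orders.owner | orders.tag
bob | B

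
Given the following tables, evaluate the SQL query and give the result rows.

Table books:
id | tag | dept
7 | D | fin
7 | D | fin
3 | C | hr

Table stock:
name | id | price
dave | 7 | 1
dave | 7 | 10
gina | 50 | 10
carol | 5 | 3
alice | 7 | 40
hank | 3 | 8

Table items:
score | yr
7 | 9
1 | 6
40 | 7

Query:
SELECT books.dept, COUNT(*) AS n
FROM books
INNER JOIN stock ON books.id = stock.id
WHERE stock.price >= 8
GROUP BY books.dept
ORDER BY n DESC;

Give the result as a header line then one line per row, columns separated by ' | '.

== RESULT ==
books.dept | n
fin | 4
hr | 1

Derivation:
After JOIN stock (7 rows):
books.id | books.tag | books.dept | stock.name | stock.id | stock.price
7 | D | fin | dave | 7 | 1
7 | D | fin | dave | 7 | 10
7 | D | fin | alice | 7 | 40
7 | D | fin | dave | 7 | 1
7 | D | fin | dave | 7 | 10
7 | D | fin | alice | 7 | 40
3 | C | hr | hank | 3 | 8
After WHERE (5 rows):
books.id | books.tag | books.dept | stock.name | stock.id | stock.price
7 | D | fin | dave | 7 | 10
7 | D | fin | alice | 7 | 40
7 | D | fin | dave | 7 | 10
7 | D | fin | alice | 7 | 40
3 | C | hr | hank | 3 | 8
After GROUP BY (2 rows):
books.dept | n
fin | 4
hr | 1
After ORDER BY (2 rows):
books.dept | n
fin | 4
hr | 1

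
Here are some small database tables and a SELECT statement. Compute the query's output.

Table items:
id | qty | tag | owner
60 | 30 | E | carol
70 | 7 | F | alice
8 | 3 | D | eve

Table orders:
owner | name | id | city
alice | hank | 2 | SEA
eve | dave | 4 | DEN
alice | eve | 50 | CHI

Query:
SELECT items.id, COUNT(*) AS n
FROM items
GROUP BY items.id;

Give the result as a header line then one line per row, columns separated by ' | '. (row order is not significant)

== RESULT ==
items.id | n
60 | 1
70 | 1
8 | 1

Derivation:
After GROUP BY (3 rows):
items.id | n
60 | 1
70 | 1
8 | 1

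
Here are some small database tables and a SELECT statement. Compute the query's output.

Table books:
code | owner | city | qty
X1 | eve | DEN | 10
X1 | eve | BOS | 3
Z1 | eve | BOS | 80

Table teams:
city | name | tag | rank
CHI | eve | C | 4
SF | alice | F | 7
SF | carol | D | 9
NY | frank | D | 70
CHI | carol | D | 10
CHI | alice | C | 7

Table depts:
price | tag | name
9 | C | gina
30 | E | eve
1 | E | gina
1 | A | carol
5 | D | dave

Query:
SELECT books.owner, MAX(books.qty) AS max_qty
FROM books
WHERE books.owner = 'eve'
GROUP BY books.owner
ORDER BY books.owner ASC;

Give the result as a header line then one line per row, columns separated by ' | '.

== RESULT ==
books.owner | max_qty
eve | 80

Derivation:
After WHERE (3 rows):
books.code | books.owner | books.city | books.qty
X1 | eve | DEN | 10
X1 | eve | BOS | 3
Z1 | eve | BOS | 80
After GROUP BY (1 rows):
books.owner | max_qty
eve | 80
After ORDER BY (1 rows):
books.owner | max_qty
eve | 80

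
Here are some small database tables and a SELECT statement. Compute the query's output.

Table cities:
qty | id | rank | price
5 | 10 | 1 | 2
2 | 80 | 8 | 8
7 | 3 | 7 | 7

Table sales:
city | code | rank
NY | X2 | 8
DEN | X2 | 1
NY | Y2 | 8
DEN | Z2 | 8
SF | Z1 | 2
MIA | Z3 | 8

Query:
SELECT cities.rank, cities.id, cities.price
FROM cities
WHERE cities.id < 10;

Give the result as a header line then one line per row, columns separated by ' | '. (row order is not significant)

== RESULT ==
cities.rank | cities.id | cities.price
7 | 3 | 7

Derivation:
After WHERE (1 rows):
cities.qty | cities.id | cities.rank | cities.price
7 | 3 | 7 | 7
After SELECT (1 rows):
cities.rank | cities.id | cities.price
7 | 3 | 7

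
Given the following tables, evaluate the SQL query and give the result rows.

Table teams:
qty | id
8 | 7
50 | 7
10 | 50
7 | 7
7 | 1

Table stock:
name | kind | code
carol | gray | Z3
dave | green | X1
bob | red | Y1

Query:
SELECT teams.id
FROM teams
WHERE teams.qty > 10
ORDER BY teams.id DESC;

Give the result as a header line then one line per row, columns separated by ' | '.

After WHERE (1 rows):
teams.qty | teams.id
50 | 7
After SELECT (1 rows):
teams.id
7
After ORDER BY (1 rows):
teams.id
7

== RESULT ==
teams.id
7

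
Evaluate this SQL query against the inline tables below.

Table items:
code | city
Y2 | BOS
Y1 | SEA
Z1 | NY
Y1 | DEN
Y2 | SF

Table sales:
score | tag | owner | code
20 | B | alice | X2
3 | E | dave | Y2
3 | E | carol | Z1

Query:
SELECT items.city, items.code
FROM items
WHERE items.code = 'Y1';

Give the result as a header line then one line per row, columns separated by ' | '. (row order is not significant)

After WHERE (2 rows):
items.code | items.city
Y1 | SEA
Y1 | DEN
After SELECT (2 rows):
items.city | items.code
SEA | Y1
DEN | Y1

== RESULT ==
items.city | items.code
SEA | Y1
DEN | Y1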